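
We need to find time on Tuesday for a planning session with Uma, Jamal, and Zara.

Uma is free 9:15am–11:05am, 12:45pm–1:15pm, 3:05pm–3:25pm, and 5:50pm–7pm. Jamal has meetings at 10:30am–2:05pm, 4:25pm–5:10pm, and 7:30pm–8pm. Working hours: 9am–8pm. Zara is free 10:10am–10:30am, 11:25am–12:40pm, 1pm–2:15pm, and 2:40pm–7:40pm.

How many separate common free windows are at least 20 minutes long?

Jamal free within 09:00–20:00: 09:00–10:30, 14:05–16:25, 17:10–19:30.
Uma ∩ Jamal: 09:15–10:30, 15:05–15:25, 17:50–19:00.
Uma ∩ Jamal ∩ Zara: 10:10–10:30, 15:05–15:25, 17:50–19:00.
Windows ≥ 20 min: 10:10–10:30, 15:05–15:25, 17:50–19:00.
That's 3 windows.

3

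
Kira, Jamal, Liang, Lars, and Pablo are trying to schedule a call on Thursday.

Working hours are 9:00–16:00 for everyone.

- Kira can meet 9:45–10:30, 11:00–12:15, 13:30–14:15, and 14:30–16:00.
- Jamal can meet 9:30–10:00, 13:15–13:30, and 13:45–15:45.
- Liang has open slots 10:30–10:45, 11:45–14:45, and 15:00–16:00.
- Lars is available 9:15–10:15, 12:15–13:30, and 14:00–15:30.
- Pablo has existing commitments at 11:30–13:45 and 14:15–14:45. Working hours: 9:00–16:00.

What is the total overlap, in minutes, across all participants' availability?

Pablo free within 09:00–16:00: 09:00–11:30, 13:45–14:15, 14:45–16:00.
Kira ∩ Jamal: 09:45–10:00, 13:45–14:15, 14:30–15:45.
Kira ∩ Jamal ∩ Liang: 13:45–14:15, 14:30–14:45, 15:00–15:45.
Kira ∩ Jamal ∩ Liang ∩ Lars: 14:00–14:15, 14:30–14:45, 15:00–15:30.
Kira ∩ Jamal ∩ Liang ∩ Lars ∩ Pablo: 14:00–14:15, 15:00–15:30.
Total common minutes: 15 + 30 = 45.

45 minutes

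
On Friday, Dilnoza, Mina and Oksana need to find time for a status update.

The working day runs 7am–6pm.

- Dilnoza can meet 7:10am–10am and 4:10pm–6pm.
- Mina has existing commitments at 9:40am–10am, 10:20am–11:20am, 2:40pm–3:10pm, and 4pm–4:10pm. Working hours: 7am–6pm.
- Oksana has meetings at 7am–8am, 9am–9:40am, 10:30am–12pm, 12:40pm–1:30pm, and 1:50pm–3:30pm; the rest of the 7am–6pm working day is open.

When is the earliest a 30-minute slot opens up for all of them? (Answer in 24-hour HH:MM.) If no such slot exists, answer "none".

Mina free within 07:00–18:00: 07:00–09:40, 10:00–10:20, 11:20–14:40, 15:10–16:00, 16:10–18:00.
Oksana free within 07:00–18:00: 08:00–09:00, 09:40–10:30, 12:00–12:40, 13:30–13:50, 15:30–18:00.
Dilnoza ∩ Mina: 07:10–09:40, 16:10–18:00.
Dilnoza ∩ Mina ∩ Oksana: 08:00–09:00, 16:10–18:00.
Windows ≥ 30 min: 08:00–09:00, 16:10–18:00.
Earliest such window starts at 08:00.

08:00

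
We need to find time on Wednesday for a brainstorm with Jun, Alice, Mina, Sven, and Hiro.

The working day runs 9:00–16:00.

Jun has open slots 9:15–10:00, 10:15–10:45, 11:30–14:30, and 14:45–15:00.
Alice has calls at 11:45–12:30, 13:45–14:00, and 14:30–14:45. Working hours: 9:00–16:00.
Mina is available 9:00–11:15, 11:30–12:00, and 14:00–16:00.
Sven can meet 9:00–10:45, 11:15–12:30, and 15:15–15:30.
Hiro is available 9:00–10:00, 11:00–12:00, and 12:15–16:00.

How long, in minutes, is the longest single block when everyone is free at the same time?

45 minutes

Alice free within 09:00–16:00: 09:00–11:45, 12:30–13:45, 14:00–14:30, 14:45–16:00.
Jun ∩ Alice: 09:15–10:00, 10:15–10:45, 11:30–11:45, 12:30–13:45, 14:00–14:30, 14:45–15:00.
Jun ∩ Alice ∩ Mina: 09:15–10:00, 10:15–10:45, 11:30–11:45, 14:00–14:30, 14:45–15:00.
Jun ∩ Alice ∩ Mina ∩ Sven: 09:15–10:00, 10:15–10:45, 11:30–11:45.
Jun ∩ Alice ∩ Mina ∩ Sven ∩ Hiro: 09:15–10:00, 11:30–11:45.
Common window lengths: 45, 15 min; longest is 45.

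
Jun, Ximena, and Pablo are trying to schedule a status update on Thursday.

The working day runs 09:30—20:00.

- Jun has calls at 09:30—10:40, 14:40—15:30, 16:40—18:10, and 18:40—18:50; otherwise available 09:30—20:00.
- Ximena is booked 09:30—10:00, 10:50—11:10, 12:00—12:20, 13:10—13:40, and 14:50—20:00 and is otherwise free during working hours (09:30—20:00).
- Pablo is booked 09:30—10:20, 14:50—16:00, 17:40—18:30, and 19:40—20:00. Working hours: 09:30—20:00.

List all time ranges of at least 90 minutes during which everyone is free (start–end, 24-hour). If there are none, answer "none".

Jun free within 09:30–20:00: 10:40–14:40, 15:30–16:40, 18:10–18:40, 18:50–20:00.
Ximena free within 09:30–20:00: 10:00–10:50, 11:10–12:00, 12:20–13:10, 13:40–14:50.
Pablo free within 09:30–20:00: 10:20–14:50, 16:00–17:40, 18:30–19:40.
Jun ∩ Ximena: 10:40–10:50, 11:10–12:00, 12:20–13:10, 13:40–14:40.
Jun ∩ Ximena ∩ Pablo: 10:40–10:50, 11:10–12:00, 12:20–13:10, 13:40–14:40.
Windows ≥ 90 min: (none).

none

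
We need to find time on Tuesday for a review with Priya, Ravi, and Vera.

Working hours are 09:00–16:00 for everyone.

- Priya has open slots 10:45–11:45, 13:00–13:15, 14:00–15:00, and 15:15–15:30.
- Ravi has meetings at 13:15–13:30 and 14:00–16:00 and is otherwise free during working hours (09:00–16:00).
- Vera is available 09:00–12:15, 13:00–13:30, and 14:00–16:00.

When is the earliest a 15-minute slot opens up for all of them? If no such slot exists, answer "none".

Ravi free within 09:00–16:00: 09:00–13:15, 13:30–14:00.
Priya ∩ Ravi: 10:45–11:45, 13:00–13:15.
Priya ∩ Ravi ∩ Vera: 10:45–11:45, 13:00–13:15.
Windows ≥ 15 min: 10:45–11:45, 13:00–13:15.
Earliest such window starts at 10:45.

10:45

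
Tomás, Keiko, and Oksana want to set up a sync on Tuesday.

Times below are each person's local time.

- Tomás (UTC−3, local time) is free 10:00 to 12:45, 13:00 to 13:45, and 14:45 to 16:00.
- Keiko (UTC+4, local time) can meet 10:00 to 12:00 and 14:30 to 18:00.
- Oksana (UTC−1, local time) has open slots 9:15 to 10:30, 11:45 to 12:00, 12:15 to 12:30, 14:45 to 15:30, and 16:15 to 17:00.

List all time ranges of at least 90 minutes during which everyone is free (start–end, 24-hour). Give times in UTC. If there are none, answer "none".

Tomás → UTC: 13:00–15:45, 16:00–16:45, 17:45–19:00.
Keiko → UTC: 06:00–08:00, 10:30–14:00.
Oksana → UTC: 10:15–11:30, 12:45–13:00, 13:15–13:30, 15:45–16:30, 17:15–18:00.
Tomás ∩ Keiko: 13:00–14:00.
Tomás ∩ Keiko ∩ Oksana: 13:15–13:30.
Windows ≥ 90 min: (none).

none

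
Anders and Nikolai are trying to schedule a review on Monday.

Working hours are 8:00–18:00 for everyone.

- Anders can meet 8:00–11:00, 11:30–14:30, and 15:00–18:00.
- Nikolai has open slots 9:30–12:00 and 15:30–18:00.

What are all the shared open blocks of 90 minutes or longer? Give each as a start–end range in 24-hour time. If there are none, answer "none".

09:30–11:00, 15:30–18:00

Anders ∩ Nikolai: 09:30–11:00, 11:30–12:00, 15:30–18:00.
Windows ≥ 90 min: 09:30–11:00, 15:30–18:00.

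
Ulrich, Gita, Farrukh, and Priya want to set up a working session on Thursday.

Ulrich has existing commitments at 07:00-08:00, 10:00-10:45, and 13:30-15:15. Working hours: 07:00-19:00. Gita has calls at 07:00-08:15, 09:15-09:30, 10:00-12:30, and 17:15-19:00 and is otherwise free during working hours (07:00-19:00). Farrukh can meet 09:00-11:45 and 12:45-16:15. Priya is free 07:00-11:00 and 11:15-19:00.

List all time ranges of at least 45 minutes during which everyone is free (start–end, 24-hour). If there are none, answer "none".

12:45–13:30, 15:15–16:15

Ulrich free within 07:00–19:00: 08:00–10:00, 10:45–13:30, 15:15–19:00.
Gita free within 07:00–19:00: 08:15–09:15, 09:30–10:00, 12:30–17:15.
Ulrich ∩ Gita: 08:15–09:15, 09:30–10:00, 12:30–13:30, 15:15–17:15.
Ulrich ∩ Gita ∩ Farrukh: 09:00–09:15, 09:30–10:00, 12:45–13:30, 15:15–16:15.
Ulrich ∩ Gita ∩ Farrukh ∩ Priya: 09:00–09:15, 09:30–10:00, 12:45–13:30, 15:15–16:15.
Windows ≥ 45 min: 12:45–13:30, 15:15–16:15.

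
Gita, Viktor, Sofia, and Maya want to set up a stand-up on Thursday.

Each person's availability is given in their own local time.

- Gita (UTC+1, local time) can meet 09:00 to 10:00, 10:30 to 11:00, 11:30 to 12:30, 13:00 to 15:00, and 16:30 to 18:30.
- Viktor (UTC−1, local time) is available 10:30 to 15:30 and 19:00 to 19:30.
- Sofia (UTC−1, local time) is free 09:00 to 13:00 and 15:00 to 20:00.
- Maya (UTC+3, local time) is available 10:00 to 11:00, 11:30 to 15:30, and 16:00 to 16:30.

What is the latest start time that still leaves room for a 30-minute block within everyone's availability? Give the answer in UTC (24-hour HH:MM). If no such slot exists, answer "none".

Gita → UTC: 08:00–09:00, 09:30–10:00, 10:30–11:30, 12:00–14:00, 15:30–17:30.
Viktor → UTC: 11:30–16:30, 20:00–20:30.
Sofia → UTC: 10:00–14:00, 16:00–21:00.
Maya → UTC: 07:00–08:00, 08:30–12:30, 13:00–13:30.
Gita ∩ Viktor: 12:00–14:00, 15:30–16:30.
Gita ∩ Viktor ∩ Sofia: 12:00–14:00, 16:00–16:30.
Gita ∩ Viktor ∩ Sofia ∩ Maya: 12:00–12:30, 13:00–13:30.
Windows ≥ 30 min: 12:00–12:30, 13:00–13:30.
Latest start in the last window 13:00–13:30 is 13:30 − 30 min = 13:00.

13:00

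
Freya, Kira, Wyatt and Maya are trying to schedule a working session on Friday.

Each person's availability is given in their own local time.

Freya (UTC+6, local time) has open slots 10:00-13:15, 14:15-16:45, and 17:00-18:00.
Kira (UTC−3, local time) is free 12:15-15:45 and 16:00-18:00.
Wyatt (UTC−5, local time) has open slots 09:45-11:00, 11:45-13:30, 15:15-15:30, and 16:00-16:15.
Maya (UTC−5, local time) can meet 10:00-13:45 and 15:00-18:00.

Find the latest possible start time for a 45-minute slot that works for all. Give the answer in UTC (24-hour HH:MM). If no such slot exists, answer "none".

none

Freya → UTC: 04:00–07:15, 08:15–10:45, 11:00–12:00.
Kira → UTC: 15:15–18:45, 19:00–21:00.
Wyatt → UTC: 14:45–16:00, 16:45–18:30, 20:15–20:30, 21:00–21:15.
Maya → UTC: 15:00–18:45, 20:00–23:00.
Freya ∩ Kira: (none).
Freya ∩ Kira ∩ Wyatt: (none).
Freya ∩ Kira ∩ Wyatt ∩ Maya: (none).
Windows ≥ 45 min: (none).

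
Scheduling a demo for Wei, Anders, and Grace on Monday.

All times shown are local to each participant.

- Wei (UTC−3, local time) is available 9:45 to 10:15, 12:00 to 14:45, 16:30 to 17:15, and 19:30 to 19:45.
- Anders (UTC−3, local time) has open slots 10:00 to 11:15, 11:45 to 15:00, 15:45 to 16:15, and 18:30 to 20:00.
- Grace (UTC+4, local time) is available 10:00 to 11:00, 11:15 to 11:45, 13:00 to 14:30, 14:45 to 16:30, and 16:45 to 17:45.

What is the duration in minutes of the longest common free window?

Wei → UTC: 12:45–13:15, 15:00–17:45, 19:30–20:15, 22:30–22:45.
Anders → UTC: 13:00–14:15, 14:45–18:00, 18:45–19:15, 21:30–23:00.
Grace → UTC: 06:00–07:00, 07:15–07:45, 09:00–10:30, 10:45–12:30, 12:45–13:45.
Wei ∩ Anders: 13:00–13:15, 15:00–17:45, 22:30–22:45.
Wei ∩ Anders ∩ Grace: 13:00–13:15.
Single common window of 15 minutes.

15 minutes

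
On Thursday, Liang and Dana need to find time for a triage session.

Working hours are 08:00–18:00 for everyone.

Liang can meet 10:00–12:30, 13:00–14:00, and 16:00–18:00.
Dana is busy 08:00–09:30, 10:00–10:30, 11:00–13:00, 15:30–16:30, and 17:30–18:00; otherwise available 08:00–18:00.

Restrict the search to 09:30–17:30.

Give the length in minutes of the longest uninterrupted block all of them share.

Dana free within 08:00–18:00: 09:30–10:00, 10:30–11:00, 13:00–15:30, 16:30–17:30.
Liang ∩ Dana: 10:30–11:00, 13:00–14:00, 16:30–17:30.
Restricted to 09:30–17:30: 10:30–11:00, 13:00–14:00, 16:30–17:30.
Common window lengths: 30, 60, 60 min; longest is 60.

60 minutes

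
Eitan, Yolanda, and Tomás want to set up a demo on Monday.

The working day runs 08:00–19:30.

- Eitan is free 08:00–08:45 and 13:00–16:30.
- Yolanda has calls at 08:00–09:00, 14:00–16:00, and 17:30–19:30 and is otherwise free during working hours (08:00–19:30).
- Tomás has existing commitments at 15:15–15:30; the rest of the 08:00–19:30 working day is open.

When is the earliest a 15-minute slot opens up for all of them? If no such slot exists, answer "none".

Yolanda free within 08:00–19:30: 09:00–14:00, 16:00–17:30.
Tomás free within 08:00–19:30: 08:00–15:15, 15:30–19:30.
Eitan ∩ Yolanda: 13:00–14:00, 16:00–16:30.
Eitan ∩ Yolanda ∩ Tomás: 13:00–14:00, 16:00–16:30.
Windows ≥ 15 min: 13:00–14:00, 16:00–16:30.
Earliest such window starts at 13:00.

13:00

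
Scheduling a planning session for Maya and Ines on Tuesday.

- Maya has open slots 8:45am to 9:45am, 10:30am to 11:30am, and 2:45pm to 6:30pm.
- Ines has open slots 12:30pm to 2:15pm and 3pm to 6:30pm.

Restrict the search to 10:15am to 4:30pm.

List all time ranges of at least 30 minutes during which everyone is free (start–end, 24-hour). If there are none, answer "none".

Maya ∩ Ines: 15:00–18:30.
Restricted to 10:15–16:30: 15:00–16:30.
Windows ≥ 30 min: 15:00–16:30.

15:00–16:30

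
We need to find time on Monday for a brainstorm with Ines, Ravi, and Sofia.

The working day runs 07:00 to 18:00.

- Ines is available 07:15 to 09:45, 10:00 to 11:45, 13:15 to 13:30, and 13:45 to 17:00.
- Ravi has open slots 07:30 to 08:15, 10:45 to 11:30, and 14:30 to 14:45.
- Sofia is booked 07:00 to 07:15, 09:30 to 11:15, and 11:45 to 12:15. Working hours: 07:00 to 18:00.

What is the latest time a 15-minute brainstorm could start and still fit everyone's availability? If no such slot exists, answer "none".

14:30

Sofia free within 07:00–18:00: 07:15–09:30, 11:15–11:45, 12:15–18:00.
Ines ∩ Ravi: 07:30–08:15, 10:45–11:30, 14:30–14:45.
Ines ∩ Ravi ∩ Sofia: 07:30–08:15, 11:15–11:30, 14:30–14:45.
Windows ≥ 15 min: 07:30–08:15, 11:15–11:30, 14:30–14:45.
Latest start in the last window 14:30–14:45 is 14:45 − 15 min = 14:30.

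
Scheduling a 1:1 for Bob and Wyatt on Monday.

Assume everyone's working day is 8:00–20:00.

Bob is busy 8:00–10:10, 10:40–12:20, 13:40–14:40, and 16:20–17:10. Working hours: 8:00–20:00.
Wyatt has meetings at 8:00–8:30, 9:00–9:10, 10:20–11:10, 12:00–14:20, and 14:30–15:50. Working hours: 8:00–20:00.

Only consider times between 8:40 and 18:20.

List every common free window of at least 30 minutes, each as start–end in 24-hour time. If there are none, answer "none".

Bob free within 08:00–20:00: 10:10–10:40, 12:20–13:40, 14:40–16:20, 17:10–20:00.
Wyatt free within 08:00–20:00: 08:30–09:00, 09:10–10:20, 11:10–12:00, 14:20–14:30, 15:50–20:00.
Bob ∩ Wyatt: 10:10–10:20, 15:50–16:20, 17:10–20:00.
Restricted to 08:40–18:20: 10:10–10:20, 15:50–16:20, 17:10–18:20.
Windows ≥ 30 min: 15:50–16:20, 17:10–18:20.

15:50–16:20, 17:10–18:20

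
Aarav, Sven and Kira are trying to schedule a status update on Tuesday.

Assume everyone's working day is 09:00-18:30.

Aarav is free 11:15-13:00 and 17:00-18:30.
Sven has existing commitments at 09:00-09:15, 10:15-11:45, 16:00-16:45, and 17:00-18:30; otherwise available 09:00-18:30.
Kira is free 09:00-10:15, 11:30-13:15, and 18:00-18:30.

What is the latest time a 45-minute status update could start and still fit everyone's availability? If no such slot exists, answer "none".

Sven free within 09:00–18:30: 09:15–10:15, 11:45–16:00, 16:45–17:00.
Aarav ∩ Sven: 11:45–13:00.
Aarav ∩ Sven ∩ Kira: 11:45–13:00.
Windows ≥ 45 min: 11:45–13:00.
Latest start in the last window 11:45–13:00 is 13:00 − 45 min = 12:15.

12:15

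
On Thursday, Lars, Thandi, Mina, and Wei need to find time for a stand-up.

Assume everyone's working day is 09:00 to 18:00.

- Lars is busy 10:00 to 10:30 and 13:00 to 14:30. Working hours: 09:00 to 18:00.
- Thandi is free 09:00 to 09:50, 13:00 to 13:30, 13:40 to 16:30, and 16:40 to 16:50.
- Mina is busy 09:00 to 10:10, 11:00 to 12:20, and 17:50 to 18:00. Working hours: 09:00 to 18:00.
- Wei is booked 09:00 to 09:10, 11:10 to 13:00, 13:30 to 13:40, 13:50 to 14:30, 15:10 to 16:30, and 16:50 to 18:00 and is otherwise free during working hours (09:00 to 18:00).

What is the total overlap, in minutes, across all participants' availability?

50 minutes

Lars free within 09:00–18:00: 09:00–10:00, 10:30–13:00, 14:30–18:00.
Mina free within 09:00–18:00: 10:10–11:00, 12:20–17:50.
Wei free within 09:00–18:00: 09:10–11:10, 13:00–13:30, 13:40–13:50, 14:30–15:10, 16:30–16:50.
Lars ∩ Thandi: 09:00–09:50, 14:30–16:30, 16:40–16:50.
Lars ∩ Thandi ∩ Mina: 14:30–16:30, 16:40–16:50.
Lars ∩ Thandi ∩ Mina ∩ Wei: 14:30–15:10, 16:40–16:50.
Total common minutes: 40 + 10 = 50.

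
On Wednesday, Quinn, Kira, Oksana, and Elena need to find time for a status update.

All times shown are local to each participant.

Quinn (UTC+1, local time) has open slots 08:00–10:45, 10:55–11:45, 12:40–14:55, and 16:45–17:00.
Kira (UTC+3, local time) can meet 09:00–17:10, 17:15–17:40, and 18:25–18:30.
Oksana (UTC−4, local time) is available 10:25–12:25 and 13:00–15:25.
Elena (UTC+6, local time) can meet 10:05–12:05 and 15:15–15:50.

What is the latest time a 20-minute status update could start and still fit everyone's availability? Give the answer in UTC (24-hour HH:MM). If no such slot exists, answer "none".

none

Quinn → UTC: 07:00–09:45, 09:55–10:45, 11:40–13:55, 15:45–16:00.
Kira → UTC: 06:00–14:10, 14:15–14:40, 15:25–15:30.
Oksana → UTC: 14:25–16:25, 17:00–19:25.
Elena → UTC: 04:05–06:05, 09:15–09:50.
Quinn ∩ Kira: 07:00–09:45, 09:55–10:45, 11:40–13:55.
Quinn ∩ Kira ∩ Oksana: (none).
Quinn ∩ Kira ∩ Oksana ∩ Elena: (none).
Windows ≥ 20 min: (none).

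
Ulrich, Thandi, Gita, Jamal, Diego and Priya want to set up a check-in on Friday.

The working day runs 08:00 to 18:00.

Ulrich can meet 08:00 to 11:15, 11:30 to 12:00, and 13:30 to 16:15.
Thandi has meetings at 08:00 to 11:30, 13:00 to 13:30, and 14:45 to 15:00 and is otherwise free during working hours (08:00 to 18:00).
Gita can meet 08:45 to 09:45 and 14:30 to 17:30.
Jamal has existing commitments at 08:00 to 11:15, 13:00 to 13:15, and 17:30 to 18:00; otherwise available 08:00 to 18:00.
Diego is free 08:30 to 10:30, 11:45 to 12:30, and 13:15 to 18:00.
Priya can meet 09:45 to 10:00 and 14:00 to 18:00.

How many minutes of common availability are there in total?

90 minutes

Thandi free within 08:00–18:00: 11:30–13:00, 13:30–14:45, 15:00–18:00.
Jamal free within 08:00–18:00: 11:15–13:00, 13:15–17:30.
Ulrich ∩ Thandi: 11:30–12:00, 13:30–14:45, 15:00–16:15.
Ulrich ∩ Thandi ∩ Gita: 14:30–14:45, 15:00–16:15.
Ulrich ∩ Thandi ∩ Gita ∩ Jamal: 14:30–14:45, 15:00–16:15.
Ulrich ∩ Thandi ∩ Gita ∩ Jamal ∩ Diego: 14:30–14:45, 15:00–16:15.
Ulrich ∩ Thandi ∩ Gita ∩ Jamal ∩ Diego ∩ Priya: 14:30–14:45, 15:00–16:15.
Total common minutes: 15 + 75 = 90.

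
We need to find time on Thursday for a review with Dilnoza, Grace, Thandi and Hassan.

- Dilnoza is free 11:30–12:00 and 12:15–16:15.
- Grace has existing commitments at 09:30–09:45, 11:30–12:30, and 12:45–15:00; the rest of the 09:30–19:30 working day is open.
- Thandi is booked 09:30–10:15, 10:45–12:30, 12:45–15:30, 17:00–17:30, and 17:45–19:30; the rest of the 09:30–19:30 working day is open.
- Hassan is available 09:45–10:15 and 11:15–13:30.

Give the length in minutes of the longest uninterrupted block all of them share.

15 minutes

Grace free within 09:30–19:30: 09:45–11:30, 12:30–12:45, 15:00–19:30.
Thandi free within 09:30–19:30: 10:15–10:45, 12:30–12:45, 15:30–17:00, 17:30–17:45.
Dilnoza ∩ Grace: 12:30–12:45, 15:00–16:15.
Dilnoza ∩ Grace ∩ Thandi: 12:30–12:45, 15:30–16:15.
Dilnoza ∩ Grace ∩ Thandi ∩ Hassan: 12:30–12:45.
Single common window of 15 minutes.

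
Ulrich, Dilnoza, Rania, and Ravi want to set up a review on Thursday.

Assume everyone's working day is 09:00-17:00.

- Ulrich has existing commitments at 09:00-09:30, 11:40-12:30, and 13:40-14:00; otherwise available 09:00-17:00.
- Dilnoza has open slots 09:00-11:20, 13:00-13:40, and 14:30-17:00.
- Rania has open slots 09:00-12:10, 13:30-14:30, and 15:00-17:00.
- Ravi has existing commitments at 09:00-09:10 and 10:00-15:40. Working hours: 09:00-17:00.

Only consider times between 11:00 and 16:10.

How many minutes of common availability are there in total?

30 minutes

Ulrich free within 09:00–17:00: 09:30–11:40, 12:30–13:40, 14:00–17:00.
Ravi free within 09:00–17:00: 09:10–10:00, 15:40–17:00.
Ulrich ∩ Dilnoza: 09:30–11:20, 13:00–13:40, 14:30–17:00.
Ulrich ∩ Dilnoza ∩ Rania: 09:30–11:20, 13:30–13:40, 15:00–17:00.
Ulrich ∩ Dilnoza ∩ Rania ∩ Ravi: 09:30–10:00, 15:40–17:00.
Restricted to 11:00–16:10: 15:40–16:10.
Total common minutes: 30.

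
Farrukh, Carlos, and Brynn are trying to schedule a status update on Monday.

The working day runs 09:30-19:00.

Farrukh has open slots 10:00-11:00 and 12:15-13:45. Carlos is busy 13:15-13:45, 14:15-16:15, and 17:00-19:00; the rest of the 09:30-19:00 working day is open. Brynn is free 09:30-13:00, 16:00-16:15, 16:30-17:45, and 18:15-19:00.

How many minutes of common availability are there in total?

Carlos free within 09:30–19:00: 09:30–13:15, 13:45–14:15, 16:15–17:00.
Farrukh ∩ Carlos: 10:00–11:00, 12:15–13:15.
Farrukh ∩ Carlos ∩ Brynn: 10:00–11:00, 12:15–13:00.
Total common minutes: 60 + 45 = 105.

105 minutes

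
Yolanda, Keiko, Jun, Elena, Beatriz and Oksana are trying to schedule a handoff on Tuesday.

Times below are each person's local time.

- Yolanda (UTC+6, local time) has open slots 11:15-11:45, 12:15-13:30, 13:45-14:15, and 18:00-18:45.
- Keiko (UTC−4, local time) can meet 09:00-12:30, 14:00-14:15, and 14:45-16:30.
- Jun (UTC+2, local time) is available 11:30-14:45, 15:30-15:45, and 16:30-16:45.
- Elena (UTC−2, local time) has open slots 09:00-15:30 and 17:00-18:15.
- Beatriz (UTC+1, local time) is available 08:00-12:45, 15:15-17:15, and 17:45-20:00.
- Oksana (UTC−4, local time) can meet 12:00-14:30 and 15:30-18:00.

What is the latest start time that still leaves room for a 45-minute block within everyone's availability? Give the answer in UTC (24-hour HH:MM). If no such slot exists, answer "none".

Yolanda → UTC: 05:15–05:45, 06:15–07:30, 07:45–08:15, 12:00–12:45.
Keiko → UTC: 13:00–16:30, 18:00–18:15, 18:45–20:30.
Jun → UTC: 09:30–12:45, 13:30–13:45, 14:30–14:45.
Elena → UTC: 11:00–17:30, 19:00–20:15.
Beatriz → UTC: 07:00–11:45, 14:15–16:15, 16:45–19:00.
Oksana → UTC: 16:00–18:30, 19:30–22:00.
Yolanda ∩ Keiko: (none).
Yolanda ∩ Keiko ∩ Jun: (none).
Yolanda ∩ Keiko ∩ Jun ∩ Elena: (none).
Yolanda ∩ Keiko ∩ Jun ∩ Elena ∩ Beatriz: (none).
Yolanda ∩ Keiko ∩ Jun ∩ Elena ∩ Beatriz ∩ Oksana: (none).
Windows ≥ 45 min: (none).

none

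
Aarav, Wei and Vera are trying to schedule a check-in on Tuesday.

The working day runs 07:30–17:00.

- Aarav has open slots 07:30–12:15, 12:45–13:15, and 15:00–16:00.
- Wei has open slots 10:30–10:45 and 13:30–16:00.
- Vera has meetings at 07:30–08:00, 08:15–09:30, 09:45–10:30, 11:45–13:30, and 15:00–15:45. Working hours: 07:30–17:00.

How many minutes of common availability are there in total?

30 minutes

Vera free within 07:30–17:00: 08:00–08:15, 09:30–09:45, 10:30–11:45, 13:30–15:00, 15:45–17:00.
Aarav ∩ Wei: 10:30–10:45, 15:00–16:00.
Aarav ∩ Wei ∩ Vera: 10:30–10:45, 15:45–16:00.
Total common minutes: 15 + 15 = 30.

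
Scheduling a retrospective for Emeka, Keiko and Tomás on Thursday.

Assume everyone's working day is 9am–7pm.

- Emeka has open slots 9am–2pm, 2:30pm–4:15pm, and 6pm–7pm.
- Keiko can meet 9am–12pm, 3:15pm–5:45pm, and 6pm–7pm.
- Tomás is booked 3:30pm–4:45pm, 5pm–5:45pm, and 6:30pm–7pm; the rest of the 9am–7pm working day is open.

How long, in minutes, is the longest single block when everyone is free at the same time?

180 minutes

Tomás free within 09:00–19:00: 09:00–15:30, 16:45–17:00, 17:45–18:30.
Emeka ∩ Keiko: 09:00–12:00, 15:15–16:15, 18:00–19:00.
Emeka ∩ Keiko ∩ Tomás: 09:00–12:00, 15:15–15:30, 18:00–18:30.
Common window lengths: 180, 15, 30 min; longest is 180.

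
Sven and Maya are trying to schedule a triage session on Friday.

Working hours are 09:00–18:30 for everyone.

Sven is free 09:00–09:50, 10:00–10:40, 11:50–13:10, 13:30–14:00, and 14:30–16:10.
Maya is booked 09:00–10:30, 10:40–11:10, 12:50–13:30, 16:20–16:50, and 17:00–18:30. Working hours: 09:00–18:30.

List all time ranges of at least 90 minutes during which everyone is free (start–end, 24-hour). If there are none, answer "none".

Maya free within 09:00–18:30: 10:30–10:40, 11:10–12:50, 13:30–16:20, 16:50–17:00.
Sven ∩ Maya: 10:30–10:40, 11:50–12:50, 13:30–14:00, 14:30–16:10.
Windows ≥ 90 min: 14:30–16:10.

14:30–16:10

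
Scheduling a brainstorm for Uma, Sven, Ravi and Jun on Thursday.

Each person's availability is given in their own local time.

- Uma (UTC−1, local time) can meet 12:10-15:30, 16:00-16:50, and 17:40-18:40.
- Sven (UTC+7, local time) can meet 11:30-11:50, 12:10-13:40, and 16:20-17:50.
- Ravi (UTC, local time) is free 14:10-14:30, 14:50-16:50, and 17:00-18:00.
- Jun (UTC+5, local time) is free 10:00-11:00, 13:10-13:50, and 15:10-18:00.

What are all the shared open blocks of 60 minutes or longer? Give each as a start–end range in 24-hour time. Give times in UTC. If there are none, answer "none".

none

Uma → UTC: 13:10–16:30, 17:00–17:50, 18:40–19:40.
Sven → UTC: 04:30–04:50, 05:10–06:40, 09:20–10:50.
Ravi → UTC: 14:10–14:30, 14:50–16:50, 17:00–18:00.
Jun → UTC: 05:00–06:00, 08:10–08:50, 10:10–13:00.
Uma ∩ Sven: (none).
Uma ∩ Sven ∩ Ravi: (none).
Uma ∩ Sven ∩ Ravi ∩ Jun: (none).
Windows ≥ 60 min: (none).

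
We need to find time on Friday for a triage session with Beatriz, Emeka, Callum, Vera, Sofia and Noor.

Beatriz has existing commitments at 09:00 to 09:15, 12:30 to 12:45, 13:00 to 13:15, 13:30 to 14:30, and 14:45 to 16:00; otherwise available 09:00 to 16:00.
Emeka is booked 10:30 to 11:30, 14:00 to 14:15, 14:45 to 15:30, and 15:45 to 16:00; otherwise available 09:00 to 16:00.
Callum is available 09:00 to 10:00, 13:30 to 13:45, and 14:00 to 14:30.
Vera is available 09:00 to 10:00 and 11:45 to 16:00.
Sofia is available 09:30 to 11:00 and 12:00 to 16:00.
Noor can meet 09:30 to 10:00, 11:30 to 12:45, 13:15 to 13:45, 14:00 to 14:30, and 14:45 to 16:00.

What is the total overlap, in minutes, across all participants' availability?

30 minutes

Beatriz free within 09:00–16:00: 09:15–12:30, 12:45–13:00, 13:15–13:30, 14:30–14:45.
Emeka free within 09:00–16:00: 09:00–10:30, 11:30–14:00, 14:15–14:45, 15:30–15:45.
Beatriz ∩ Emeka: 09:15–10:30, 11:30–12:30, 12:45–13:00, 13:15–13:30, 14:30–14:45.
Beatriz ∩ Emeka ∩ Callum: 09:15–10:00.
Beatriz ∩ Emeka ∩ Callum ∩ Vera: 09:15–10:00.
Beatriz ∩ Emeka ∩ Callum ∩ Vera ∩ Sofia: 09:30–10:00.
Beatriz ∩ Emeka ∩ Callum ∩ Vera ∩ Sofia ∩ Noor: 09:30–10:00.
Total common minutes: 30.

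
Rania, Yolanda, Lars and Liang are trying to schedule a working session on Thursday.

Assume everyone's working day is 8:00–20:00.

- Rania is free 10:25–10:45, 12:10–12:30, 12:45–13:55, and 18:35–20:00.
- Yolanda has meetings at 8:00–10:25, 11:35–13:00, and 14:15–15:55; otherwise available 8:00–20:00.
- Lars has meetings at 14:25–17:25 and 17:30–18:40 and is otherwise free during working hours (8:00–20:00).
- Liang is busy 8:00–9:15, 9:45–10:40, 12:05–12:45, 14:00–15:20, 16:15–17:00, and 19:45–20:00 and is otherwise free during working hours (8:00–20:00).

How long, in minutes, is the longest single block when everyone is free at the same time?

65 minutes

Yolanda free within 08:00–20:00: 10:25–11:35, 13:00–14:15, 15:55–20:00.
Lars free within 08:00–20:00: 08:00–14:25, 17:25–17:30, 18:40–20:00.
Liang free within 08:00–20:00: 09:15–09:45, 10:40–12:05, 12:45–14:00, 15:20–16:15, 17:00–19:45.
Rania ∩ Yolanda: 10:25–10:45, 13:00–13:55, 18:35–20:00.
Rania ∩ Yolanda ∩ Lars: 10:25–10:45, 13:00–13:55, 18:40–20:00.
Rania ∩ Yolanda ∩ Lars ∩ Liang: 10:40–10:45, 13:00–13:55, 18:40–19:45.
Common window lengths: 5, 55, 65 min; longest is 65.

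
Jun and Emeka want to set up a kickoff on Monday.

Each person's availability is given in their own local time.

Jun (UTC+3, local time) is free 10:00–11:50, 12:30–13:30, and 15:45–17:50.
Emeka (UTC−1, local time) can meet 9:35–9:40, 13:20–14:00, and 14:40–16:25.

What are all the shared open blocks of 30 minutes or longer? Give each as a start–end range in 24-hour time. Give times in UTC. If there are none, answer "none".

14:20–14:50

Jun → UTC: 07:00–08:50, 09:30–10:30, 12:45–14:50.
Emeka → UTC: 10:35–10:40, 14:20–15:00, 15:40–17:25.
Jun ∩ Emeka: 14:20–14:50.
Windows ≥ 30 min: 14:20–14:50.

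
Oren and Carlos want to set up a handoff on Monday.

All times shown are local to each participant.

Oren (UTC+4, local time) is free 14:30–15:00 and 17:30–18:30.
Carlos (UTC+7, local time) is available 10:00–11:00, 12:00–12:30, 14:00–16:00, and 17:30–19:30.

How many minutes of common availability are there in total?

30 minutes

Oren → UTC: 10:30–11:00, 13:30–14:30.
Carlos → UTC: 03:00–04:00, 05:00–05:30, 07:00–09:00, 10:30–12:30.
Oren ∩ Carlos: 10:30–11:00.
Total common minutes: 30.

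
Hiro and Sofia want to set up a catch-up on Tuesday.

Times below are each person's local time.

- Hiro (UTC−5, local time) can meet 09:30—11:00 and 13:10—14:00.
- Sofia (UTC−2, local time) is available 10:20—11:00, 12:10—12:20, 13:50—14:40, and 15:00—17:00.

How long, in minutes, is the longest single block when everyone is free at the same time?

50 minutes

Hiro → UTC: 14:30–16:00, 18:10–19:00.
Sofia → UTC: 12:20–13:00, 14:10–14:20, 15:50–16:40, 17:00–19:00.
Hiro ∩ Sofia: 15:50–16:00, 18:10–19:00.
Common window lengths: 10, 50 min; longest is 50.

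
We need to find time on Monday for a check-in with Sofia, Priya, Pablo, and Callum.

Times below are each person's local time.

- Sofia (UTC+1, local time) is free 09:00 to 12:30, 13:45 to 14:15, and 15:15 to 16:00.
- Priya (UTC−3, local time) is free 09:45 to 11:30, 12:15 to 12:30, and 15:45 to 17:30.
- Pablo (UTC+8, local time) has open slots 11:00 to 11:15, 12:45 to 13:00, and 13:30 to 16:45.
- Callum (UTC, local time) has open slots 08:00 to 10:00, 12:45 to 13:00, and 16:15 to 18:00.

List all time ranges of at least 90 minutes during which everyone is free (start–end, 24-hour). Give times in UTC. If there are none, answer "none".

Sofia → UTC: 08:00–11:30, 12:45–13:15, 14:15–15:00.
Priya → UTC: 12:45–14:30, 15:15–15:30, 18:45–20:30.
Pablo → UTC: 03:00–03:15, 04:45–05:00, 05:30–08:45.
Callum → UTC: 08:00–10:00, 12:45–13:00, 16:15–18:00.
Sofia ∩ Priya: 12:45–13:15, 14:15–14:30.
Sofia ∩ Priya ∩ Pablo: (none).
Sofia ∩ Priya ∩ Pablo ∩ Callum: (none).
Windows ≥ 90 min: (none).

none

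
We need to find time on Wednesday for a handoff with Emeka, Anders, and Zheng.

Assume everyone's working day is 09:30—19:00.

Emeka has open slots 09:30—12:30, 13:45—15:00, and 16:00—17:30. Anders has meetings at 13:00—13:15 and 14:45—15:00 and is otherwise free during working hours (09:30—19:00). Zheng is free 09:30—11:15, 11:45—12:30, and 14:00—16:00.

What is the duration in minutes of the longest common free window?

105 minutes

Anders free within 09:30–19:00: 09:30–13:00, 13:15–14:45, 15:00–19:00.
Emeka ∩ Anders: 09:30–12:30, 13:45–14:45, 16:00–17:30.
Emeka ∩ Anders ∩ Zheng: 09:30–11:15, 11:45–12:30, 14:00–14:45.
Common window lengths: 105, 45, 45 min; longest is 105.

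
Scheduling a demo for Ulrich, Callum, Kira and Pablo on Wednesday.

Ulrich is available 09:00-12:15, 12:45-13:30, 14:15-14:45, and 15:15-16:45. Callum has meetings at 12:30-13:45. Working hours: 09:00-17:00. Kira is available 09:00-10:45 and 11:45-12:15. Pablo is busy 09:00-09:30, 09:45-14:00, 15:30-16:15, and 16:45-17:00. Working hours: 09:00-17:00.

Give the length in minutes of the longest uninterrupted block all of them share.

15 minutes

Callum free within 09:00–17:00: 09:00–12:30, 13:45–17:00.
Pablo free within 09:00–17:00: 09:30–09:45, 14:00–15:30, 16:15–16:45.
Ulrich ∩ Callum: 09:00–12:15, 14:15–14:45, 15:15–16:45.
Ulrich ∩ Callum ∩ Kira: 09:00–10:45, 11:45–12:15.
Ulrich ∩ Callum ∩ Kira ∩ Pablo: 09:30–09:45.
Single common window of 15 minutes.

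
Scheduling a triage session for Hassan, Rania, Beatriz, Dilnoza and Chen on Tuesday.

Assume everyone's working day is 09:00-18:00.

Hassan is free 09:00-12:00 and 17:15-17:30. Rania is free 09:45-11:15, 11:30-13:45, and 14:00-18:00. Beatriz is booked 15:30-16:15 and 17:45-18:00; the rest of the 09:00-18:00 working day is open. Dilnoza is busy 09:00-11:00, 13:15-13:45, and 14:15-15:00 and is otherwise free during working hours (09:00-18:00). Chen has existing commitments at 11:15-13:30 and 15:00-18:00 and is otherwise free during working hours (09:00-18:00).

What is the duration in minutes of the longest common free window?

15 minutes

Beatriz free within 09:00–18:00: 09:00–15:30, 16:15–17:45.
Dilnoza free within 09:00–18:00: 11:00–13:15, 13:45–14:15, 15:00–18:00.
Chen free within 09:00–18:00: 09:00–11:15, 13:30–15:00.
Hassan ∩ Rania: 09:45–11:15, 11:30–12:00, 17:15–17:30.
Hassan ∩ Rania ∩ Beatriz: 09:45–11:15, 11:30–12:00, 17:15–17:30.
Hassan ∩ Rania ∩ Beatriz ∩ Dilnoza: 11:00–11:15, 11:30–12:00, 17:15–17:30.
Hassan ∩ Rania ∩ Beatriz ∩ Dilnoza ∩ Chen: 11:00–11:15.
Single common window of 15 minutes.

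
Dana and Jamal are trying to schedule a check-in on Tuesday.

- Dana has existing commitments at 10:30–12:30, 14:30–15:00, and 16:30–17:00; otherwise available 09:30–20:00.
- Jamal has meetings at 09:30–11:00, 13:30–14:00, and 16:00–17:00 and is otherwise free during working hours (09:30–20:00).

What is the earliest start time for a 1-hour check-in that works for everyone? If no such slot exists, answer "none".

12:30

Dana free within 09:30–20:00: 09:30–10:30, 12:30–14:30, 15:00–16:30, 17:00–20:00.
Jamal free within 09:30–20:00: 11:00–13:30, 14:00–16:00, 17:00–20:00.
Dana ∩ Jamal: 12:30–13:30, 14:00–14:30, 15:00–16:00, 17:00–20:00.
Windows ≥ 60 min: 12:30–13:30, 15:00–16:00, 17:00–20:00.
Earliest such window starts at 12:30.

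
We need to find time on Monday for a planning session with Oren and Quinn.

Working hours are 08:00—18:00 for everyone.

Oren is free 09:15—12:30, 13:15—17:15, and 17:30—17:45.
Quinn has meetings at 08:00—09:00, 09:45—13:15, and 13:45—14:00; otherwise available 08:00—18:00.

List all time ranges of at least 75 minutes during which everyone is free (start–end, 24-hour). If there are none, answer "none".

14:00–17:15

Quinn free within 08:00–18:00: 09:00–09:45, 13:15–13:45, 14:00–18:00.
Oren ∩ Quinn: 09:15–09:45, 13:15–13:45, 14:00–17:15, 17:30–17:45.
Windows ≥ 75 min: 14:00–17:15.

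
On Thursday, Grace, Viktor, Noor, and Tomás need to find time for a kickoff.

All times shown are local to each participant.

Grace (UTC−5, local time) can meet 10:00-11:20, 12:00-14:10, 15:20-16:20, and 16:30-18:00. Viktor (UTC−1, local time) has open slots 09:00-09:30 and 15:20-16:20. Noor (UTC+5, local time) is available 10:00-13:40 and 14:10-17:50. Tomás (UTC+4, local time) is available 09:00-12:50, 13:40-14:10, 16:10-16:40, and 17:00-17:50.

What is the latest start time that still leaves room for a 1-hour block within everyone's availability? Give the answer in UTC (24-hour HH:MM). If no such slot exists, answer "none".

none

Grace → UTC: 15:00–16:20, 17:00–19:10, 20:20–21:20, 21:30–23:00.
Viktor → UTC: 10:00–10:30, 16:20–17:20.
Noor → UTC: 05:00–08:40, 09:10–12:50.
Tomás → UTC: 05:00–08:50, 09:40–10:10, 12:10–12:40, 13:00–13:50.
Grace ∩ Viktor: 17:00–17:20.
Grace ∩ Viktor ∩ Noor: (none).
Grace ∩ Viktor ∩ Noor ∩ Tomás: (none).
Windows ≥ 60 min: (none).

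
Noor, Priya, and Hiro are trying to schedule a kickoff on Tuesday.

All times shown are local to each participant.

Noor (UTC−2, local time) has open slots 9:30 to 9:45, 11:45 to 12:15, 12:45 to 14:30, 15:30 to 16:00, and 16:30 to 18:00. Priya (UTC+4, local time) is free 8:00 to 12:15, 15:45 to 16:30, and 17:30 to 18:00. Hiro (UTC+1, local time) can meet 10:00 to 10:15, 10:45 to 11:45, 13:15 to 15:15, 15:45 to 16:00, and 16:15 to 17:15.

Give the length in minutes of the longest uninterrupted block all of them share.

15 minutes

Noor → UTC: 11:30–11:45, 13:45–14:15, 14:45–16:30, 17:30–18:00, 18:30–20:00.
Priya → UTC: 04:00–08:15, 11:45–12:30, 13:30–14:00.
Hiro → UTC: 09:00–09:15, 09:45–10:45, 12:15–14:15, 14:45–15:00, 15:15–16:15.
Noor ∩ Priya: 13:45–14:00.
Noor ∩ Priya ∩ Hiro: 13:45–14:00.
Single common window of 15 minutes.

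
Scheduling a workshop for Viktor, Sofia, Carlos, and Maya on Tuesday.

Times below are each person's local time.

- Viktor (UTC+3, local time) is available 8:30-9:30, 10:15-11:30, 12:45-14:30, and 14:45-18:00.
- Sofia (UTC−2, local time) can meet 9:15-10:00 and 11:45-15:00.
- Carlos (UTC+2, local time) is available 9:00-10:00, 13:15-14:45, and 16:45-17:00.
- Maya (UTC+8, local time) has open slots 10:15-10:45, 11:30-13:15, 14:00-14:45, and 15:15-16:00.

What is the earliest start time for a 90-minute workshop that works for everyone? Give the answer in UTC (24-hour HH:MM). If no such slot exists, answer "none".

Viktor → UTC: 05:30–06:30, 07:15–08:30, 09:45–11:30, 11:45–15:00.
Sofia → UTC: 11:15–12:00, 13:45–17:00.
Carlos → UTC: 07:00–08:00, 11:15–12:45, 14:45–15:00.
Maya → UTC: 02:15–02:45, 03:30–05:15, 06:00–06:45, 07:15–08:00.
Viktor ∩ Sofia: 11:15–11:30, 11:45–12:00, 13:45–15:00.
Viktor ∩ Sofia ∩ Carlos: 11:15–11:30, 11:45–12:00, 14:45–15:00.
Viktor ∩ Sofia ∩ Carlos ∩ Maya: (none).
Windows ≥ 90 min: (none).

none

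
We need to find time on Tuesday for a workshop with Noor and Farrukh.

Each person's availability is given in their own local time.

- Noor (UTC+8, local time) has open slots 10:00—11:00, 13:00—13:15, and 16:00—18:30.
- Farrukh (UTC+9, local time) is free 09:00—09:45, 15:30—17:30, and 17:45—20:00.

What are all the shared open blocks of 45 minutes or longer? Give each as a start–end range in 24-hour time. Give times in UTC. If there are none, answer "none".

08:45–10:30

Noor → UTC: 02:00–03:00, 05:00–05:15, 08:00–10:30.
Farrukh → UTC: 00:00–00:45, 06:30–08:30, 08:45–11:00.
Noor ∩ Farrukh: 08:00–08:30, 08:45–10:30.
Windows ≥ 45 min: 08:45–10:30.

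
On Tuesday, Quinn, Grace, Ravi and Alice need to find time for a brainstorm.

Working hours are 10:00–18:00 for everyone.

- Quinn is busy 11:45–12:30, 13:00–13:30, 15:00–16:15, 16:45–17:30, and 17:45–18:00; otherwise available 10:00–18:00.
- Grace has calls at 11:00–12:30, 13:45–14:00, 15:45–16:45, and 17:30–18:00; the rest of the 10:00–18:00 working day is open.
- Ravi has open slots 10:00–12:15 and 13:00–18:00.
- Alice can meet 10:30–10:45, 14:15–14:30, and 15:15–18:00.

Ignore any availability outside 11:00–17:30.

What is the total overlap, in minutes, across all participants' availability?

Quinn free within 10:00–18:00: 10:00–11:45, 12:30–13:00, 13:30–15:00, 16:15–16:45, 17:30–17:45.
Grace free within 10:00–18:00: 10:00–11:00, 12:30–13:45, 14:00–15:45, 16:45–17:30.
Quinn ∩ Grace: 10:00–11:00, 12:30–13:00, 13:30–13:45, 14:00–15:00.
Quinn ∩ Grace ∩ Ravi: 10:00–11:00, 13:30–13:45, 14:00–15:00.
Quinn ∩ Grace ∩ Ravi ∩ Alice: 10:30–10:45, 14:15–14:30.
Restricted to 11:00–17:30: 14:15–14:30.
Total common minutes: 15.

15 minutes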